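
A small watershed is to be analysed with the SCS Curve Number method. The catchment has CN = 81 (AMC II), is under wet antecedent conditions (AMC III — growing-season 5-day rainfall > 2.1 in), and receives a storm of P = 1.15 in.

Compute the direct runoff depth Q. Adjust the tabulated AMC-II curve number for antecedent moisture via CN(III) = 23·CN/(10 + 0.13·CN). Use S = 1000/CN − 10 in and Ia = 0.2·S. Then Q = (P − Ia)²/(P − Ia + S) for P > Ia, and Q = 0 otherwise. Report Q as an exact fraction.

Q = 1242492001/2729257740 in ≈ 0.455 in

Wet (AMC III): CN(III) = 23·81/(10 + 0.13·81) = 1863/(2053/100) = 186300/2053 ≈ 90.745
S = 1000/(186300/2053) − 10 = 1900/1863 in ≈ 1.020 in
Ia = 0.2·(1900/1863) = 380/1863 in ≈ 0.204 in
P − Ia = 1.150 − 0.204 = 35249/37260 ≈ 0.946 in (> 0, runoff occurs)
Q: (35249/37260)² ÷ (73249/37260) = 1242492001/2729257740 in (≈ 0.455 in)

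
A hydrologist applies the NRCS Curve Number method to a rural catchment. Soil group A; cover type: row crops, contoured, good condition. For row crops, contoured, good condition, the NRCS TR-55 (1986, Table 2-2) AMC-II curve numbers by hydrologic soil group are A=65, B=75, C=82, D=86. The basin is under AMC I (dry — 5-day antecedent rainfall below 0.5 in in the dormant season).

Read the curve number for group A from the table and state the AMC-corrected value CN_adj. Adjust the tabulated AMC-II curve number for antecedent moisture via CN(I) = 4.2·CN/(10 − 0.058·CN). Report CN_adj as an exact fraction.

NRCS table: row crops, contoured, good condition, soil group A → CN(II) = 65
Dry (AMC I): CN(I) = 4.2·65/(10 − 0.058·65) = 273/(623/100) = 3900/89 ≈ 43.820

CN_adj = 3900/89 ≈ 43.820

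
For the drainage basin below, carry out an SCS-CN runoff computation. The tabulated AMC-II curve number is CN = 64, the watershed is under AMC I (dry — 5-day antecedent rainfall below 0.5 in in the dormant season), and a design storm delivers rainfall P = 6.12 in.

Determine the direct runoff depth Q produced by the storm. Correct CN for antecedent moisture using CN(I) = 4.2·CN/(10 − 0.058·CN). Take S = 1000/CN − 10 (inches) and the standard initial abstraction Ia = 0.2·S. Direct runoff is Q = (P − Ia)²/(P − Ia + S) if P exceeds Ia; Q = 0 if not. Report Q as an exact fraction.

Q = 1934427/2749600 in ≈ 0.704 in

CN(I) from CN(II)=64: (4.2·64)/(10 − 0.058·64) = 5600/131 ≈ 42.748
Max retention: S = 1000/(5600/131) − 10 = 375/28 in (≈ 13.393 in)
Ia = 0.2·(375/28) = 75/28 in ≈ 2.679 in
Excess rainfall: 6.120 − 2.679 = 3.441 in; P > Ia so Q > 0
Q: (2409/700)² ÷ (2946/175) = 1934427/2749600 in (≈ 0.704 in)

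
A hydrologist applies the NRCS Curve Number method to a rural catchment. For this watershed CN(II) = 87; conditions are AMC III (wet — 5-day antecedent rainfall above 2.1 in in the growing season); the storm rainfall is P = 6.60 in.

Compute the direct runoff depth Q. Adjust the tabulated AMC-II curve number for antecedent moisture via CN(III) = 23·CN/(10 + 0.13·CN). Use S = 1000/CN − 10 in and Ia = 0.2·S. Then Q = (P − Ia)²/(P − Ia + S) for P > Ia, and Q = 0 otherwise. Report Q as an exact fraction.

Q = 4190361289/712686165 in ≈ 5.880 in

CN(III) from CN(II)=87: (23·87)/(10 + 0.13·87) = 200100/2131 ≈ 93.900
Retention S: 1000/CN − 10 with CN=93.900 → S = 1300/2001 ≈ 0.650 in
Ia = 0.2S: 0.2·0.650 = 0.130 in (exactly 260/2001)
Since P=6.600 > Ia=0.130: effective rainfall P−Ia = 64733/10005 in
Q = (64733/10005)²/((64733/10005) + 1300/2001) = (4190361289/100100025)/(71233/10005) = 4190361289/712686165 in ≈ 5.880 in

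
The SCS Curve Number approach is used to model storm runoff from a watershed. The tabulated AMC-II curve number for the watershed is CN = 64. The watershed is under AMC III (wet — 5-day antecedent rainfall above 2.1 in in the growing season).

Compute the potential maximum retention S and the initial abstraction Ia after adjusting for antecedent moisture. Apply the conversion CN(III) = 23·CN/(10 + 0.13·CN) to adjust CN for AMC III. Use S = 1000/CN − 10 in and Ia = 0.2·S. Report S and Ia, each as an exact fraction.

S = 225/92 in ≈ 2.446 in; Ia = 45/92 in ≈ 0.489 in

Adjust CN=64 to AMC III: 23·64/(10 + 0.13·64) → 1472 ÷ (458/25) = 18400/229 ≈ 80.349
S = 1000/(18400/229) − 10 = 225/92 in ≈ 2.446 in
Ia = 0.2S: 0.2·2.446 = 0.489 in (exactly 45/92)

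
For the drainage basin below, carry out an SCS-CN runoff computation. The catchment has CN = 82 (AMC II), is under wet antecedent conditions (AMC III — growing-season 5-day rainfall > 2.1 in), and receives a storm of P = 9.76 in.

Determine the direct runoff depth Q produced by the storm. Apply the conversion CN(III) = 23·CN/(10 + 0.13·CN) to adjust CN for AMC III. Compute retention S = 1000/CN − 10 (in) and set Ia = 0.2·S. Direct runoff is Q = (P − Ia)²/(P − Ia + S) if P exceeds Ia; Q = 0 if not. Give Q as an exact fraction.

Adjust CN=82 to AMC III: 23·82/(10 + 0.13·82) → 1886 ÷ (1033/50) = 94300/1033 ≈ 91.288
Max retention: S = 1000/(94300/1033) − 10 = 900/943 in (≈ 0.954 in)
Initial abstraction Ia = S/5 = (900/943)/5 = 180/943 ≈ 0.191 in
P − Ia = 9.760 − 0.191 = 225592/23575 ≈ 9.569 in (> 0, runoff occurs)
Q: (225592/23575)² ÷ (248092/23575) = 12722937616/1462192225 in (≈ 8.701 in)

Q = 12722937616/1462192225 in ≈ 8.701 in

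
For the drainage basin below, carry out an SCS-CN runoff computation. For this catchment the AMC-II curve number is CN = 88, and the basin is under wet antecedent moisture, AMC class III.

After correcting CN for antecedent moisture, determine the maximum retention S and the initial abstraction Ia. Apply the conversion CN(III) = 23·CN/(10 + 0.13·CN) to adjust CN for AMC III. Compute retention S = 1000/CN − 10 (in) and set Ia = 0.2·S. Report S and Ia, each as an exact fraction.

Adjust CN=88 to AMC III: 23·88/(10 + 0.13·88) → 2024 ÷ (536/25) = 6325/67 ≈ 94.403
S = 1000/(6325/67) − 10 = 150/253 in ≈ 0.593 in
Initial abstraction Ia = S/5 = (150/253)/5 = 30/253 ≈ 0.119 in

S = 150/253 in ≈ 0.593 in; Ia = 30/253 in ≈ 0.119 in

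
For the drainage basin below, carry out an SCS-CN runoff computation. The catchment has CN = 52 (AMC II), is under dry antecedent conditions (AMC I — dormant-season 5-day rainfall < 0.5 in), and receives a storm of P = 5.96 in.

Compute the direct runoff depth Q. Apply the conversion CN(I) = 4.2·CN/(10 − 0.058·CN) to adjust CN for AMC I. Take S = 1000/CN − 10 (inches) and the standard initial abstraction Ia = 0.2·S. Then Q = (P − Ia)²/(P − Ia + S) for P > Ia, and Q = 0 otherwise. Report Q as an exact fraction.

Adjust CN=52 to AMC I: 4.2·52/(10 − 0.058·52) → (1092/5) ÷ (873/125) = 9100/291 ≈ 31.271
Max retention: S = 1000/(9100/291) − 10 = 2000/91 in (≈ 21.978 in)
Ia = 0.2S: 0.2·21.978 = 4.396 in (exactly 400/91)
Excess rainfall: 5.960 − 4.396 = 1.564 in; P > Ia so Q > 0
Q = (3559/2275)²/((3559/2275) + 2000/91) = (12666481/5175625)/(53559/2275) = 12666481/121846725 in ≈ 0.104 in

Q = 12666481/121846725 in ≈ 0.104 in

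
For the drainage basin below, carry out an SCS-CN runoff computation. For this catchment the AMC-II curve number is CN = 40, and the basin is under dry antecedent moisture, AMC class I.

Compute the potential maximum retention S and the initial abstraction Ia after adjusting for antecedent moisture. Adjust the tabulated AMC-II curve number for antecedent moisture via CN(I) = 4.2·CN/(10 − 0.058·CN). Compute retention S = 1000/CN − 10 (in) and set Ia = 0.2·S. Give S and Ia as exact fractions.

S = 250/7 in ≈ 35.714 in; Ia = 50/7 in ≈ 7.143 in

Dry (AMC I): CN(I) = 4.2·40/(10 − 0.058·40) = 168/(192/25) = 175/8 ≈ 21.875
S = 1000/(175/8) − 10 = 250/7 in ≈ 35.714 in
Ia = 0.2S: 0.2·35.714 = 7.143 in (exactly 50/7)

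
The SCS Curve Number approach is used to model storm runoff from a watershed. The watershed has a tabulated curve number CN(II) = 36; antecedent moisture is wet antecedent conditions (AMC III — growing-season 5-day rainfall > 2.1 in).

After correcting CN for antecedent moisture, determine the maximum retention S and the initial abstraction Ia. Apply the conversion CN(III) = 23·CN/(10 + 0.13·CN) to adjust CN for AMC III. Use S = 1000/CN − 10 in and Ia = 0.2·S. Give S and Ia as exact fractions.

Wet (AMC III): CN(III) = 23·36/(10 + 0.13·36) = 828/(367/25) = 20700/367 ≈ 56.403
S = 1000/(20700/367) − 10 = 1600/207 in ≈ 7.729 in
Ia = 0.2S: 0.2·7.729 = 1.546 in (exactly 320/207)

S = 1600/207 in ≈ 7.729 in; Ia = 320/207 in ≈ 1.546 in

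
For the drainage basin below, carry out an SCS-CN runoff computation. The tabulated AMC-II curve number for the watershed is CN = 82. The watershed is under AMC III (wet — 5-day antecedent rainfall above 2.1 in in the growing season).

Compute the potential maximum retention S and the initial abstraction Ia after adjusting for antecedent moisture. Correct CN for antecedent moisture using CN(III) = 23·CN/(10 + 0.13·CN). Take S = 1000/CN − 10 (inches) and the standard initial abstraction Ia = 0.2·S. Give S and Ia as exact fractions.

S = 900/943 in ≈ 0.954 in; Ia = 180/943 in ≈ 0.191 in

Adjust CN=82 to AMC III: 23·82/(10 + 0.13·82) → 1886 ÷ (1033/50) = 94300/1033 ≈ 91.288
S = 1000/(94300/1033) − 10 = 900/943 in ≈ 0.954 in
Ia = 0.2·(900/943) = 180/943 in ≈ 0.191 in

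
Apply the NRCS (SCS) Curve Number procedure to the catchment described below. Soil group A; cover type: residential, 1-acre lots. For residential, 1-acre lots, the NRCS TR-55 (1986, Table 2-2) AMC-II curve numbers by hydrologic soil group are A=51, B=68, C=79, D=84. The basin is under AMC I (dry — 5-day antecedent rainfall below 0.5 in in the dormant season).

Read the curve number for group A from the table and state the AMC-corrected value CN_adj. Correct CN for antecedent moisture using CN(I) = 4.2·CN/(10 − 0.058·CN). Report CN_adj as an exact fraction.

NRCS table: residential, 1-acre lots, soil group A → CN(II) = 51
CN(I) from CN(II)=51: (4.2·51)/(10 − 0.058·51) = 15300/503 ≈ 30.417

CN_adj = 15300/503 ≈ 30.417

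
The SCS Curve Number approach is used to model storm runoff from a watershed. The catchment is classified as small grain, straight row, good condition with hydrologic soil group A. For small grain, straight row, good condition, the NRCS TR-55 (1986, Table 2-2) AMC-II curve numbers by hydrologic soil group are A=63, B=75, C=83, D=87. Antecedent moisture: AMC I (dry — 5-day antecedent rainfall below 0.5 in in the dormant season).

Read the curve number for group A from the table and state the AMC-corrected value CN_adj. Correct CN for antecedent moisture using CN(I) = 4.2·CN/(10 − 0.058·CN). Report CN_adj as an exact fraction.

NRCS table: small grain, straight row, good condition, soil group A → CN(II) = 63
Adjust CN=63 to AMC I: 4.2·63/(10 − 0.058·63) → (1323/5) ÷ (3173/500) = 132300/3173 ≈ 41.696

CN_adj = 132300/3173 ≈ 41.696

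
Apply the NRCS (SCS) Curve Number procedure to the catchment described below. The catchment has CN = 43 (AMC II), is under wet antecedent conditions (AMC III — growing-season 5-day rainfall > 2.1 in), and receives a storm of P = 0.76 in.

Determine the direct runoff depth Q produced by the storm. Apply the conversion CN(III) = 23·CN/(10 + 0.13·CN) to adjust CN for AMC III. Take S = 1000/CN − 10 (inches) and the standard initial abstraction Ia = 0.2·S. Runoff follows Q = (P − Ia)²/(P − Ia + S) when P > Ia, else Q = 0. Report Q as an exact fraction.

Q = 0 in ≈ 0.000 in

CN(III) from CN(II)=43: (23·43)/(10 + 0.13·43) = 98900/1559 ≈ 63.438
S = 1000/(98900/1559) − 10 = 5700/989 in ≈ 5.763 in
Ia = 0.2·(5700/989) = 1140/989 in ≈ 1.153 in
P = 0.760 ≤ Ia = 1.153 in: entire storm abstracted, Q = 0.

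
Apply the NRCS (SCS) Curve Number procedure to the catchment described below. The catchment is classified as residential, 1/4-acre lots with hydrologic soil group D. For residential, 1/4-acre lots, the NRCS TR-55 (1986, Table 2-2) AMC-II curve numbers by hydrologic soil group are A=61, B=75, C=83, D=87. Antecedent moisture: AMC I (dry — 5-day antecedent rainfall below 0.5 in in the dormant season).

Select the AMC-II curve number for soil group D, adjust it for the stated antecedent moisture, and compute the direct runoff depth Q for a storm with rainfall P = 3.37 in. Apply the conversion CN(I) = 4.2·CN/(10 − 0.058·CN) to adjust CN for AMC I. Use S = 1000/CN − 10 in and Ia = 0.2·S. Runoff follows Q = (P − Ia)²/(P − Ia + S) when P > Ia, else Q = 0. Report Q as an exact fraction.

NRCS table: residential, 1/4-acre lots, soil group D → CN(II) = 87
Adjust CN=87 to AMC I: 4.2·87/(10 − 0.058·87) → (1827/5) ÷ (2477/500) = 182700/2477 ≈ 73.759
Retention S: 1000/CN − 10 with CN=73.759 → S = 6500/1827 ≈ 3.558 in
Ia = 0.2S: 0.2·3.558 = 0.712 in (exactly 1300/1827)
P − Ia = 3.370 − 0.712 = 485699/182700 ≈ 2.658 in (> 0, runoff occurs)
Runoff Q = (P−Ia)²/(P−Ia+S) = (2.658)²/(2.658+3.558) = 235903518601/207492207300 ≈ 1.137 in

Q = 235903518601/207492207300 in ≈ 1.137 in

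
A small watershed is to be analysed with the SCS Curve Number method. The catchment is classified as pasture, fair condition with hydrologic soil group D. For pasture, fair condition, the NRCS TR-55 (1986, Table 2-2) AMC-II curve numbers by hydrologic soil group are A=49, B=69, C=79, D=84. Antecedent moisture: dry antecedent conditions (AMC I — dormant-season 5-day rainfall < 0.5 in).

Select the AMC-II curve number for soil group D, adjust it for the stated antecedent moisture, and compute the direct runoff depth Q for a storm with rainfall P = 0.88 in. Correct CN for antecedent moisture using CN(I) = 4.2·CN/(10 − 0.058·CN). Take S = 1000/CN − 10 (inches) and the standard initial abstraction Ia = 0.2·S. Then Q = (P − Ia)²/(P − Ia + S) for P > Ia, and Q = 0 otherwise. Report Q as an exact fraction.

Q = 0 in ≈ 0.000 in

NRCS table: pasture, fair condition, soil group D → CN(II) = 84
Adjust CN=84 to AMC I: 4.2·84/(10 − 0.058·84) → (1764/5) ÷ (641/125) = 44100/641 ≈ 68.799
Retention S: 1000/CN − 10 with CN=68.799 → S = 2000/441 ≈ 4.535 in
Initial abstraction Ia = S/5 = (2000/441)/5 = 400/441 ≈ 0.907 in
P = 0.880 ≤ Ia = 0.907 in: entire storm abstracted, Q = 0.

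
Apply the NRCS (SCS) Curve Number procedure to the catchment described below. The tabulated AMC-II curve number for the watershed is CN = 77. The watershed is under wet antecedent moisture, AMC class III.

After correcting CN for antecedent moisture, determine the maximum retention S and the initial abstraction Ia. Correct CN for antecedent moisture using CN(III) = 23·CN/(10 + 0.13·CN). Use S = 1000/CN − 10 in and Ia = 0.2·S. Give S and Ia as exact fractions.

S = 100/77 in ≈ 1.299 in; Ia = 20/77 in ≈ 0.260 in

CN(III) from CN(II)=77: (23·77)/(10 + 0.13·77) = 7700/87 ≈ 88.506
S = 1000/(7700/87) − 10 = 100/77 in ≈ 1.299 in
Initial abstraction Ia = S/5 = (100/77)/5 = 20/77 ≈ 0.260 in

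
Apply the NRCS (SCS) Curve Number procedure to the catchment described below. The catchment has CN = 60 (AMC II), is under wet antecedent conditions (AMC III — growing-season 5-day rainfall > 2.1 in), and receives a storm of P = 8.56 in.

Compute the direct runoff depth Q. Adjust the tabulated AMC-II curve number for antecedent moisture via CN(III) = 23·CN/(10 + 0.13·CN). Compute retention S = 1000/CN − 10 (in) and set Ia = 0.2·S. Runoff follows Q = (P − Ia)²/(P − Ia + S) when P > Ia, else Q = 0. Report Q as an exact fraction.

Q = 94751378/16185675 in ≈ 5.854 in

CN(III) from CN(II)=60: (23·60)/(10 + 0.13·60) = 6900/89 ≈ 77.528
S = 1000/(6900/89) − 10 = 200/69 in ≈ 2.899 in
Ia = 0.2·(200/69) = 40/69 in ≈ 0.580 in
Since P=8.560 > Ia=0.580: effective rainfall P−Ia = 13766/1725 in
Runoff Q = (P−Ia)²/(P−Ia+S) = (7.980)²/(7.980+2.899) = 94751378/16185675 ≈ 5.854 in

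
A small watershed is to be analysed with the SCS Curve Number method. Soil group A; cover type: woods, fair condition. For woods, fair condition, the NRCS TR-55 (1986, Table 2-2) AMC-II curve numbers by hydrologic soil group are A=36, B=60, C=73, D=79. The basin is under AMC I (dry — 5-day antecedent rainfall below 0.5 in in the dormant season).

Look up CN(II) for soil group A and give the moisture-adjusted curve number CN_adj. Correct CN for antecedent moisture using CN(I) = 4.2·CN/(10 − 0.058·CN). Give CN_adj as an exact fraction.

CN_adj = 18900/989 ≈ 19.110

NRCS table: woods, fair condition, soil group A → CN(II) = 36
CN(I) from CN(II)=36: (4.2·36)/(10 − 0.058·36) = 18900/989 ≈ 19.110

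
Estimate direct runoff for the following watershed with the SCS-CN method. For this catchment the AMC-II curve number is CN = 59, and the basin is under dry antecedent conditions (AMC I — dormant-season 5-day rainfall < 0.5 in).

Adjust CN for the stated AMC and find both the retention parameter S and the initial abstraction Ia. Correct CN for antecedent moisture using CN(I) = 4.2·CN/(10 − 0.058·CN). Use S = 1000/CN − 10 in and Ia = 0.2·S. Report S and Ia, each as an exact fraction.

CN(I) from CN(II)=59: (4.2·59)/(10 − 0.058·59) = 123900/3289 ≈ 37.671
Retention S: 1000/CN − 10 with CN=37.671 → S = 20500/1239 ≈ 16.546 in
Ia = 0.2S: 0.2·16.546 = 3.309 in (exactly 4100/1239)

S = 20500/1239 in ≈ 16.546 in; Ia = 4100/1239 in ≈ 3.309 in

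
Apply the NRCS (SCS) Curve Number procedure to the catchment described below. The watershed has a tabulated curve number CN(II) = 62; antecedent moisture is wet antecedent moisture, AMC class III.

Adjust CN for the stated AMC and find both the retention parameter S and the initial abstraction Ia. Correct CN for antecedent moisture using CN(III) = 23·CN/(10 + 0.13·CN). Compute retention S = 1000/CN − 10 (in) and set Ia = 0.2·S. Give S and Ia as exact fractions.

Adjust CN=62 to AMC III: 23·62/(10 + 0.13·62) → 1426 ÷ (903/50) = 71300/903 ≈ 78.959
Max retention: S = 1000/(71300/903) − 10 = 1900/713 in (≈ 2.665 in)
Ia = 0.2·(1900/713) = 380/713 in ≈ 0.533 in

S = 1900/713 in ≈ 2.665 in; Ia = 380/713 in ≈ 0.533 in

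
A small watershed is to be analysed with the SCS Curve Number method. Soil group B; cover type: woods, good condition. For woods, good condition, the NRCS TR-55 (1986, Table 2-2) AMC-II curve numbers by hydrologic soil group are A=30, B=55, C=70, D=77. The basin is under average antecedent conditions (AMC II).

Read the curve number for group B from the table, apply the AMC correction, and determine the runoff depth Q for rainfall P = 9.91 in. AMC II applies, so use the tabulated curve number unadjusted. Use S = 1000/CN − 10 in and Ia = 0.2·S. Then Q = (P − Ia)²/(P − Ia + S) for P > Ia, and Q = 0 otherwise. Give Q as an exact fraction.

NRCS table: woods, good condition, soil group B → CN(II) = 55
CN(II) = 55; AMC II needs no correction.
Max retention: S = 1000/55 − 10 = 90/11 in (≈ 8.182 in)
Ia = 0.2S: 0.2·8.182 = 1.636 in (exactly 18/11)
Excess rainfall: 9.910 − 1.636 = 8.274 in; P > Ia so Q > 0
Q: (9101/1100)² ÷ (18101/1100) = 82828201/19911100 in (≈ 4.160 in)

Q = 82828201/19911100 in ≈ 4.160 in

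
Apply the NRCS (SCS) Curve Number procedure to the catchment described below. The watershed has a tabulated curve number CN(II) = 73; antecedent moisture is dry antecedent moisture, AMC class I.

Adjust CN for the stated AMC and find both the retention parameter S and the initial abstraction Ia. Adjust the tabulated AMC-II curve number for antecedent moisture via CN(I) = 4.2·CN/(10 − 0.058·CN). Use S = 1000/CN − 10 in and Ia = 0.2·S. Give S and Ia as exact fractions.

S = 4500/511 in ≈ 8.806 in; Ia = 900/511 in ≈ 1.761 in

CN(I) from CN(II)=73: (4.2·73)/(10 − 0.058·73) = 51100/961 ≈ 53.174
S = 1000/(51100/961) − 10 = 4500/511 in ≈ 8.806 in
Ia = 0.2·(4500/511) = 900/511 in ≈ 1.761 in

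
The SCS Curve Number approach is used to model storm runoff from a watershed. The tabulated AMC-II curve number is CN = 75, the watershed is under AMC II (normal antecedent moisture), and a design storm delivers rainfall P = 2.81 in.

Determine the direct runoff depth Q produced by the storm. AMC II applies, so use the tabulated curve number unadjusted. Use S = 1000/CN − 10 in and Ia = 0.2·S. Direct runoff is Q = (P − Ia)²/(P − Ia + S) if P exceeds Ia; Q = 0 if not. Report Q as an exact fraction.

CN(II) = 75; AMC II needs no correction.
Retention S: 1000/CN − 10 with CN=75.000 → S = 10/3 ≈ 3.333 in
Initial abstraction Ia = S/5 = (10/3)/5 = 2/3 ≈ 0.667 in
Excess rainfall: 2.810 − 0.667 = 2.143 in; P > Ia so Q > 0
Q = (643/300)²/((643/300) + 10/3) = (413449/90000)/(1643/300) = 413449/492900 in ≈ 0.839 in

Q = 413449/492900 in ≈ 0.839 in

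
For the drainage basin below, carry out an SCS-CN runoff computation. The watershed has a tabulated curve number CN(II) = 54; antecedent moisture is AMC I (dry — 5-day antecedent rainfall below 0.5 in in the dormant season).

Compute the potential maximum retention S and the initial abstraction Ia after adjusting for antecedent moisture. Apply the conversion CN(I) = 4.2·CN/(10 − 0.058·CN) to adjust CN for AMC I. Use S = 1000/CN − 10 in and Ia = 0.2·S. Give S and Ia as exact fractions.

S = 11500/567 in ≈ 20.282 in; Ia = 2300/567 in ≈ 4.056 in

CN(I) from CN(II)=54: (4.2·54)/(10 − 0.058·54) = 56700/1717 ≈ 33.023
Retention S: 1000/CN − 10 with CN=33.023 → S = 11500/567 ≈ 20.282 in
Ia = 0.2S: 0.2·20.282 = 4.056 in (exactly 2300/567)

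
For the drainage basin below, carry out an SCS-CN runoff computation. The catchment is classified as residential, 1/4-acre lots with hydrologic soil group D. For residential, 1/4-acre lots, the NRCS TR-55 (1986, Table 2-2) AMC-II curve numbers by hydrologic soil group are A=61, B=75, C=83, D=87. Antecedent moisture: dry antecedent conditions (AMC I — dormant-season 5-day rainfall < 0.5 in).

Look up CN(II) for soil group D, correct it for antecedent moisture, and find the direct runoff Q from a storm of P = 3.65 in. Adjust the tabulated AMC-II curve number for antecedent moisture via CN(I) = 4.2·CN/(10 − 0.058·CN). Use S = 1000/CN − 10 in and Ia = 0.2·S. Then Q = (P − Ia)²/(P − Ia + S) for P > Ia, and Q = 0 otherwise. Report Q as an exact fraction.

Q = 11528531641/8673536340 in ≈ 1.329 in

NRCS table: residential, 1/4-acre lots, soil group D → CN(II) = 87
CN(I) from CN(II)=87: (4.2·87)/(10 − 0.058·87) = 182700/2477 ≈ 73.759
S = 1000/(182700/2477) − 10 = 6500/1827 in ≈ 3.558 in
Ia = 0.2·(6500/1827) = 1300/1827 in ≈ 0.712 in
Excess rainfall: 3.650 − 0.712 = 2.938 in; P > Ia so Q > 0
Q = (107371/36540)²/((107371/36540) + 6500/1827) = (11528531641/1335171600)/(237371/36540) = 11528531641/8673536340 in ≈ 1.329 in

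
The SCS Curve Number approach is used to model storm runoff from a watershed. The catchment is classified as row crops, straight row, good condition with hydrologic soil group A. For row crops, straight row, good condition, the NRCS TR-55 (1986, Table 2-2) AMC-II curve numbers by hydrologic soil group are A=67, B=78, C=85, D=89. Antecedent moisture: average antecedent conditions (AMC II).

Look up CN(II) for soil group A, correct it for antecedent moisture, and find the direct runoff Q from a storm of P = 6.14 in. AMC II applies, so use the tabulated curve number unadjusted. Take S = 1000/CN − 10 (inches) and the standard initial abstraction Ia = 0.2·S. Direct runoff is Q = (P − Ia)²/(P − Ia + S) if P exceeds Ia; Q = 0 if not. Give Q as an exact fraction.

NRCS table: row crops, straight row, good condition, soil group A → CN(II) = 67
Average conditions: CN = 67 (no AMC adjustment).
Max retention: S = 1000/67 − 10 = 330/67 in (≈ 4.925 in)
Ia = 0.2·(330/67) = 66/67 in ≈ 0.985 in
P − Ia = 6.140 − 0.985 = 17269/3350 ≈ 5.155 in (> 0, runoff occurs)
Runoff Q = (P−Ia)²/(P−Ia+S) = (5.155)²/(5.155+4.925) = 298218361/113126150 ≈ 2.636 in

Q = 298218361/113126150 in ≈ 2.636 in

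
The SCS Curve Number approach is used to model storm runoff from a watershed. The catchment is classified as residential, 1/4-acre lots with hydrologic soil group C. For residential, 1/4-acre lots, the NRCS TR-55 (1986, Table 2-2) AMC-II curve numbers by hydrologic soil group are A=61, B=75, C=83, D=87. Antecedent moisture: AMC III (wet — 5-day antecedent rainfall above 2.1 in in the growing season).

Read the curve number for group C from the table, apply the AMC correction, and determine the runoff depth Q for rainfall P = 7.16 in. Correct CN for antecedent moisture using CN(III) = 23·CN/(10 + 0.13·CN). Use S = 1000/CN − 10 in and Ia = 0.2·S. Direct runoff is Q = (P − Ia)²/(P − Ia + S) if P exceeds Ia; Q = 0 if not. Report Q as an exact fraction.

NRCS table: residential, 1/4-acre lots, soil group C → CN(II) = 83
Wet (AMC III): CN(III) = 23·83/(10 + 0.13·83) = 1909/(2079/100) = 190900/2079 ≈ 91.823
Retention S: 1000/CN − 10 with CN=91.823 → S = 1700/1909 ≈ 0.891 in
Initial abstraction Ia = S/5 = (1700/1909)/5 = 340/1909 ≈ 0.178 in
Since P=7.160 > Ia=0.178: effective rainfall P−Ia = 333211/47725 in
Q = (333211/47725)²/((333211/47725) + 1700/1909) = (111029570521/2277675625)/(375711/47725) = 111029570521/17930807475 in ≈ 6.192 in

Q = 111029570521/17930807475 in ≈ 6.192 in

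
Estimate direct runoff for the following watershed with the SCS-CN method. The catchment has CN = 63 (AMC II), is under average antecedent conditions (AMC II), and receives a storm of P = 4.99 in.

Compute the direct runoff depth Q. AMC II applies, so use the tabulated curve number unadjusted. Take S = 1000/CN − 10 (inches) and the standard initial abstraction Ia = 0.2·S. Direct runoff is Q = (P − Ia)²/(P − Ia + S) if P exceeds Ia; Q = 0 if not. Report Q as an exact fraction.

Q = 577777369/384533100 in ≈ 1.503 in

AMC II — tabulated CN = 63 applies directly.
Retention S: 1000/CN − 10 with CN=63.000 → S = 370/63 ≈ 5.873 in
Ia = 0.2·(370/63) = 74/63 in ≈ 1.175 in
Excess rainfall: 4.990 − 1.175 = 3.815 in; P > Ia so Q > 0
Runoff Q = (P−Ia)²/(P−Ia+S) = (3.815)²/(3.815+5.873) = 577777369/384533100 ≈ 1.503 in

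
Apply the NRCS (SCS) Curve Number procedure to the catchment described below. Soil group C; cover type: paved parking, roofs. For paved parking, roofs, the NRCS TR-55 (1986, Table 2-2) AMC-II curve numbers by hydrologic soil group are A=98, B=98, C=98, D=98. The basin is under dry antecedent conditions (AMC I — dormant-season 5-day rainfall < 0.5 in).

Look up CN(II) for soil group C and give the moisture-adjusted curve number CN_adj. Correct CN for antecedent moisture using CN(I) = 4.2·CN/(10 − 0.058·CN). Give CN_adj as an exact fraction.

NRCS table: paved parking, roofs, soil group C → CN(II) = 98
Dry (AMC I): CN(I) = 4.2·98/(10 − 0.058·98) = (2058/5)/(1079/250) = 102900/1079 ≈ 95.366

CN_adj = 102900/1079 ≈ 95.366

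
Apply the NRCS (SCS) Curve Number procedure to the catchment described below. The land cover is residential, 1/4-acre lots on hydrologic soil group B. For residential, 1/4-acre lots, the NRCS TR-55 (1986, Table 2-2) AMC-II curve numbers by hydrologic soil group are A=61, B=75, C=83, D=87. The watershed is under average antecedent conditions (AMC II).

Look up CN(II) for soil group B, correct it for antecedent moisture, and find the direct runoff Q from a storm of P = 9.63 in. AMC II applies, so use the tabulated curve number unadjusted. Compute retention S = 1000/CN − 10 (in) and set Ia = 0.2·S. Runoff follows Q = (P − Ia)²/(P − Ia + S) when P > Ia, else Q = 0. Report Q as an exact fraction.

NRCS table: residential, 1/4-acre lots, soil group B → CN(II) = 75
AMC II — tabulated CN = 75 applies directly.
Retention S: 1000/CN − 10 with CN=75.000 → S = 10/3 ≈ 3.333 in
Initial abstraction Ia = S/5 = (10/3)/5 = 2/3 ≈ 0.667 in
P − Ia = 9.630 − 0.667 = 2689/300 ≈ 8.963 in (> 0, runoff occurs)
Runoff Q = (P−Ia)²/(P−Ia+S) = (8.963)²/(8.963+3.333) = 7230721/1106700 ≈ 6.534 in

Q = 7230721/1106700 in ≈ 6.534 in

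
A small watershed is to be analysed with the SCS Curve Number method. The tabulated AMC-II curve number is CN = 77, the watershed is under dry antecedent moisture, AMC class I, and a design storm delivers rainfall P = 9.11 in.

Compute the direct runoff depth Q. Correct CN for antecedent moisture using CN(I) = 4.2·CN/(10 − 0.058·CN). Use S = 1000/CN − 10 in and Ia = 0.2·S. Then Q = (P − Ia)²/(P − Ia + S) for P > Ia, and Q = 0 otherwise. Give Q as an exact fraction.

Q = 1545265289569/386962167900 in ≈ 3.993 in

Adjust CN=77 to AMC I: 4.2·77/(10 − 0.058·77) → (1617/5) ÷ (2767/500) = 161700/2767 ≈ 58.439
Max retention: S = 1000/(161700/2767) − 10 = 11500/1617 in (≈ 7.112 in)
Ia = 0.2S: 0.2·7.112 = 1.422 in (exactly 2300/1617)
Excess rainfall: 9.110 − 1.422 = 7.688 in; P > Ia so Q > 0
Q = (1243087/161700)²/((1243087/161700) + 11500/1617) = (1545265289569/26146890000)/(2393087/161700) = 1545265289569/386962167900 in ≈ 3.993 in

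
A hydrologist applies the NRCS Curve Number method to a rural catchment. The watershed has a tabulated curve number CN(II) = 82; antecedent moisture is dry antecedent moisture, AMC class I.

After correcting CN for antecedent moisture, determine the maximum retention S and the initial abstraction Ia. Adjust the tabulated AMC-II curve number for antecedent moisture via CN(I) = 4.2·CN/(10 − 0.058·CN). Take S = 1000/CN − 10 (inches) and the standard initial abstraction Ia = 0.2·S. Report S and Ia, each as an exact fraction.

S = 1500/287 in ≈ 5.226 in; Ia = 300/287 in ≈ 1.045 in

Adjust CN=82 to AMC I: 4.2·82/(10 − 0.058·82) → (1722/5) ÷ (1311/250) = 28700/437 ≈ 65.675
Max retention: S = 1000/(28700/437) − 10 = 1500/287 in (≈ 5.226 in)
Initial abstraction Ia = S/5 = (1500/287)/5 = 300/287 ≈ 1.045 in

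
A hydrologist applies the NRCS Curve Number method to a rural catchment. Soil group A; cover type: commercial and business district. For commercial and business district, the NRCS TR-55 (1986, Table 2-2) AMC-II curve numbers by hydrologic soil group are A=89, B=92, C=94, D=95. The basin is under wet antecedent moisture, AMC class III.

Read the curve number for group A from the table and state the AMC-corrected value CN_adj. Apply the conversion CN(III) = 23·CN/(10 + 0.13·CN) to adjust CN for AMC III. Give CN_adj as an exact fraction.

NRCS table: commercial and business district, soil group A → CN(II) = 89
Adjust CN=89 to AMC III: 23·89/(10 + 0.13·89) → 2047 ÷ (2157/100) = 204700/2157 ≈ 94.900

CN_adj = 204700/2157 ≈ 94.900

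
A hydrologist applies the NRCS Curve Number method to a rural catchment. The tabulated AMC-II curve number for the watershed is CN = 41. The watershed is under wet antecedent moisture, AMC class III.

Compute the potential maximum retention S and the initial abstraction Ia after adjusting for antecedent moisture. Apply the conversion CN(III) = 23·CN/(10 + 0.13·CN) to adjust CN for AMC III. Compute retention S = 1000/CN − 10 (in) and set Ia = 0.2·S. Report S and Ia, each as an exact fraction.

S = 5900/943 in ≈ 6.257 in; Ia = 1180/943 in ≈ 1.251 in

CN(III) from CN(II)=41: (23·41)/(10 + 0.13·41) = 94300/1533 ≈ 61.513
Retention S: 1000/CN − 10 with CN=61.513 → S = 5900/943 ≈ 6.257 in
Initial abstraction Ia = S/5 = (5900/943)/5 = 1180/943 ≈ 1.251 in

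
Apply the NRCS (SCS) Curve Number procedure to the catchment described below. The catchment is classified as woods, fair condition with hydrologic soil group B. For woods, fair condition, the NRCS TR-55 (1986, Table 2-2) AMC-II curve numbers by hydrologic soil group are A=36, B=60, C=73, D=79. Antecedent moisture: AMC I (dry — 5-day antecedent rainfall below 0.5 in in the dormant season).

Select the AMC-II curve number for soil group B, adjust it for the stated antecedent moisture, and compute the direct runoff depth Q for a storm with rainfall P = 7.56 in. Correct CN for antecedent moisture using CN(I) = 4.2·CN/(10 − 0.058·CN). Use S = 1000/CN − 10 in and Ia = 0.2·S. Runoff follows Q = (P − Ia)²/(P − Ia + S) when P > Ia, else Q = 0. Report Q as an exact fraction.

Q = 47706649/50253525 in ≈ 0.949 in

NRCS table: woods, fair condition, soil group B → CN(II) = 60
Adjust CN=60 to AMC I: 4.2·60/(10 − 0.058·60) → 252 ÷ (163/25) = 6300/163 ≈ 38.650
Retention S: 1000/CN − 10 with CN=38.650 → S = 1000/63 ≈ 15.873 in
Ia = 0.2S: 0.2·15.873 = 3.175 in (exactly 200/63)
Excess rainfall: 7.560 − 3.175 = 4.385 in; P > Ia so Q > 0
Runoff Q = (P−Ia)²/(P−Ia+S) = (4.385)²/(4.385+15.873) = 47706649/50253525 ≈ 0.949 in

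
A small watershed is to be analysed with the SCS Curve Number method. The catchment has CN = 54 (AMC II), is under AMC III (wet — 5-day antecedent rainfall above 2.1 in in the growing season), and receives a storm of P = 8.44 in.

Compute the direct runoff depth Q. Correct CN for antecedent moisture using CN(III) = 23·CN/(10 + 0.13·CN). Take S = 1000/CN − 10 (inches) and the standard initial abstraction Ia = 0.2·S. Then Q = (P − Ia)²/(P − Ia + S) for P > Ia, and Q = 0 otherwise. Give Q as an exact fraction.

Wet (AMC III): CN(III) = 23·54/(10 + 0.13·54) = 1242/(851/50) = 2700/37 ≈ 72.973
Retention S: 1000/CN − 10 with CN=72.973 → S = 100/27 ≈ 3.704 in
Ia = 0.2S: 0.2·3.704 = 0.741 in (exactly 20/27)
Since P=8.440 > Ia=0.741: effective rainfall P−Ia = 5197/675 in
Q: (5197/675)² ÷ (7697/675) = 27008809/5195475 in (≈ 5.199 in)

Q = 27008809/5195475 in ≈ 5.199 in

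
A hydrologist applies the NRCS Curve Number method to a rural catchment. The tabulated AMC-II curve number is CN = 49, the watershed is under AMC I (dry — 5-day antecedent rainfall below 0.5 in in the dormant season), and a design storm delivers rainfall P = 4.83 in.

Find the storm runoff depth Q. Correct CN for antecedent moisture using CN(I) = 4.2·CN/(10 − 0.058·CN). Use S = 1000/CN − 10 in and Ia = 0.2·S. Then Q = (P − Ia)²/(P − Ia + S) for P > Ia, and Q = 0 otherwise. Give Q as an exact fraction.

Q = 0 in ≈ 0.000 in

Dry (AMC I): CN(I) = 4.2·49/(10 − 0.058·49) = (1029/5)/(3579/500) = 34300/1193 ≈ 28.751
Max retention: S = 1000/(34300/1193) − 10 = 8500/343 in (≈ 24.781 in)
Initial abstraction Ia = S/5 = (8500/343)/5 = 1700/343 ≈ 4.956 in
P = 4.830 ≤ Ia = 4.956 in: entire storm abstracted, Q = 0.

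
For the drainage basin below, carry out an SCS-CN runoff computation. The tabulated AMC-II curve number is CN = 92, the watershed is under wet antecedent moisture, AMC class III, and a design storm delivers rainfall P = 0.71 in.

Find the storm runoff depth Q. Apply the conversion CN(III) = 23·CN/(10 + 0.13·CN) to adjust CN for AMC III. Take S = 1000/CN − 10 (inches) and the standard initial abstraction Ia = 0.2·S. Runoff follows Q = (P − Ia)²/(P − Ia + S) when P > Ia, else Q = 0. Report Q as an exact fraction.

Wet (AMC III): CN(III) = 23·92/(10 + 0.13·92) = 2116/(549/25) = 52900/549 ≈ 96.357
Max retention: S = 1000/(52900/549) − 10 = 200/529 in (≈ 0.378 in)
Initial abstraction Ia = S/5 = (200/529)/5 = 40/529 ≈ 0.076 in
P − Ia = 0.710 − 0.076 = 33559/52900 ≈ 0.634 in (> 0, runoff occurs)
Runoff Q = (P−Ia)²/(P−Ia+S) = (0.634)²/(0.634+0.378) = 1126206481/2833271100 ≈ 0.397 in

Q = 1126206481/2833271100 in ≈ 0.397 in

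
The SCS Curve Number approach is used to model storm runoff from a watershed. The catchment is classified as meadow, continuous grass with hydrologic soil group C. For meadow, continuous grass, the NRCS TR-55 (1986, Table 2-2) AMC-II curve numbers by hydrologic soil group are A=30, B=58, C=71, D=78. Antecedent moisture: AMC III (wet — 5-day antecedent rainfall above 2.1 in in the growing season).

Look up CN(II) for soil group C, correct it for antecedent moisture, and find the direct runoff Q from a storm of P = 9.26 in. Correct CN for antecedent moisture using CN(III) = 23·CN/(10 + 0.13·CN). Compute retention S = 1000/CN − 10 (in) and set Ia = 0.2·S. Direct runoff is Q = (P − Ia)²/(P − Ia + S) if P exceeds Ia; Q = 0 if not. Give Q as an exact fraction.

NRCS table: meadow, continuous grass, soil group C → CN(II) = 71
CN(III) from CN(II)=71: (23·71)/(10 + 0.13·71) = 163300/1923 ≈ 84.919
Retention S: 1000/CN − 10 with CN=84.919 → S = 2900/1633 ≈ 1.776 in
Ia = 0.2S: 0.2·1.776 = 0.355 in (exactly 580/1633)
Excess rainfall: 9.260 − 0.355 = 8.905 in; P > Ia so Q > 0
Q: (727079/81650)² ÷ (872079/81650) = 528643872241/71205250350 in (≈ 7.424 in)

Q = 528643872241/71205250350 in ≈ 7.424 in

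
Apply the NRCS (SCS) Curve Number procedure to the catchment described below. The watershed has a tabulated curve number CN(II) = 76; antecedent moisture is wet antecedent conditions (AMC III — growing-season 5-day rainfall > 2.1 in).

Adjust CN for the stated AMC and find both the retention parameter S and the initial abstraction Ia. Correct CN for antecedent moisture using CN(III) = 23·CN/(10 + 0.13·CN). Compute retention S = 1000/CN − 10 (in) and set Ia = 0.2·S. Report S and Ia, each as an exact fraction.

S = 600/437 in ≈ 1.373 in; Ia = 120/437 in ≈ 0.275 in

Adjust CN=76 to AMC III: 23·76/(10 + 0.13·76) → 1748 ÷ (497/25) = 43700/497 ≈ 87.928
Max retention: S = 1000/(43700/497) − 10 = 600/437 in (≈ 1.373 in)
Ia = 0.2S: 0.2·1.373 = 0.275 in (exactly 120/437)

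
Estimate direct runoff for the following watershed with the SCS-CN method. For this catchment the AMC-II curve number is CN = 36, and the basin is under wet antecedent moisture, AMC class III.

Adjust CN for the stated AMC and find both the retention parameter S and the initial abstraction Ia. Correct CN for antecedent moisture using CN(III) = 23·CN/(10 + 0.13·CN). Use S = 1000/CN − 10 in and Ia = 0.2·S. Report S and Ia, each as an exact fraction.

S = 1600/207 in ≈ 7.729 in; Ia = 320/207 in ≈ 1.546 in

CN(III) from CN(II)=36: (23·36)/(10 + 0.13·36) = 20700/367 ≈ 56.403
Retention S: 1000/CN − 10 with CN=56.403 → S = 1600/207 ≈ 7.729 in
Ia = 0.2·(1600/207) = 320/207 in ≈ 1.546 in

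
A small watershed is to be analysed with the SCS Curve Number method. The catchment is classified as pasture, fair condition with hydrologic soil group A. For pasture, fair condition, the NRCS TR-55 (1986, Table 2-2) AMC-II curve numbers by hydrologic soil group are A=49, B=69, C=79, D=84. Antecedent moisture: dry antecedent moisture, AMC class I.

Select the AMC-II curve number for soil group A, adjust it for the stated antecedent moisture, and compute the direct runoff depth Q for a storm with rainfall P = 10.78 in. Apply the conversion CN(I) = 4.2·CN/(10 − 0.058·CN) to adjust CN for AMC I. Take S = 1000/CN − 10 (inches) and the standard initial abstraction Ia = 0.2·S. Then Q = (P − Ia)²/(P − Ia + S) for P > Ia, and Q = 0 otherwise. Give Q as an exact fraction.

Q = 9975415129/9001640550 in ≈ 1.108 in

NRCS table: pasture, fair condition, soil group A → CN(II) = 49
Adjust CN=49 to AMC I: 4.2·49/(10 − 0.058·49) → (1029/5) ÷ (3579/500) = 34300/1193 ≈ 28.751
Retention S: 1000/CN − 10 with CN=28.751 → S = 8500/343 ≈ 24.781 in
Ia = 0.2S: 0.2·24.781 = 4.956 in (exactly 1700/343)
Excess rainfall: 10.780 − 4.956 = 5.824 in; P > Ia so Q > 0
Q = (99877/17150)²/((99877/17150) + 8500/343) = (9975415129/294122500)/(524877/17150) = 9975415129/9001640550 in ≈ 1.108 in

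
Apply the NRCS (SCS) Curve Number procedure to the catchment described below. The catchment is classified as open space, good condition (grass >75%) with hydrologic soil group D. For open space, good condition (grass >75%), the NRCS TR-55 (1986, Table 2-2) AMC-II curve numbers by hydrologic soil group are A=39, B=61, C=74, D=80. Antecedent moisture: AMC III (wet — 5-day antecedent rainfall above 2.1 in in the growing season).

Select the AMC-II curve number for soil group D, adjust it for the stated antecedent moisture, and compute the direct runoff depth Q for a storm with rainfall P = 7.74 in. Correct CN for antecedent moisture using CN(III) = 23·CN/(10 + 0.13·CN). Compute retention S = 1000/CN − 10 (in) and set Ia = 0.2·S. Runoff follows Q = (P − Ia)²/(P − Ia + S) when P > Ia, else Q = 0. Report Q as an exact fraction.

Q = 74839801/11386150 in ≈ 6.573 in

NRCS table: open space, good condition (grass >75%), soil group D → CN(II) = 80
Wet (AMC III): CN(III) = 23·80/(10 + 0.13·80) = 1840/(102/5) = 4600/51 ≈ 90.196
Max retention: S = 1000/(4600/51) − 10 = 25/23 in (≈ 1.087 in)
Ia = 0.2S: 0.2·1.087 = 0.217 in (exactly 5/23)
Since P=7.740 > Ia=0.217: effective rainfall P−Ia = 8651/1150 in
Q: (8651/1150)² ÷ (9901/1150) = 74839801/11386150 in (≈ 6.573 in)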